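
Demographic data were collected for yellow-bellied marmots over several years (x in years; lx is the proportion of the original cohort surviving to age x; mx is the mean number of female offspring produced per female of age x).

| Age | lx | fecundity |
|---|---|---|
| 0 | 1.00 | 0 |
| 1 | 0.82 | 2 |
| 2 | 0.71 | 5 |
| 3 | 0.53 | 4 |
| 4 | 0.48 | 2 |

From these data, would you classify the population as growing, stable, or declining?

growing

R0 = Σ lx·mx = 0 + 1.64 + 3.55 + 2.12 + 0.96 = 8.27
R0 > 1, so the population is growing.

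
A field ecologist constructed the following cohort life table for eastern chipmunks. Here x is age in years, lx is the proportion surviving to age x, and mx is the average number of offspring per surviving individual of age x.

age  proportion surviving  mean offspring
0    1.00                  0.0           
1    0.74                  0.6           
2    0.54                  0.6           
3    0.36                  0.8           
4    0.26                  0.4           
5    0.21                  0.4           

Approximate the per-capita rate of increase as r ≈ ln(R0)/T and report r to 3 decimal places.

R0 = Σ lx·mx = 0 + 0.444 + 0.324 + 0.288 + 0.104 + 0.084 = 1.244
Σ x·lx·mx = 2.792; T = 2.792/1.244 = 2.24437…
r ≈ ln(R0)/T = ln(1.244)/2.24437… = 0.09728… → 0.097

0.097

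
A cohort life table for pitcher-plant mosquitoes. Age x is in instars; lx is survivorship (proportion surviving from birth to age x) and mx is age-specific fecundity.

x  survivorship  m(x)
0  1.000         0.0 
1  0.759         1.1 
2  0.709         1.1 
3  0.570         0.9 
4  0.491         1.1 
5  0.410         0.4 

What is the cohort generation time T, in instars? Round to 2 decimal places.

2.44

lx·mx: 0, 0.8349, 0.7799, 0.513, 0.5401, 0.164 → R0 = 2.8319
x·lx·mx: 0, 0.8349, 1.5598, 1.539, 2.1604, 0.82 → Σ = 6.9141
T = 6.9141 / 2.8319 = 2.441506… → 2.44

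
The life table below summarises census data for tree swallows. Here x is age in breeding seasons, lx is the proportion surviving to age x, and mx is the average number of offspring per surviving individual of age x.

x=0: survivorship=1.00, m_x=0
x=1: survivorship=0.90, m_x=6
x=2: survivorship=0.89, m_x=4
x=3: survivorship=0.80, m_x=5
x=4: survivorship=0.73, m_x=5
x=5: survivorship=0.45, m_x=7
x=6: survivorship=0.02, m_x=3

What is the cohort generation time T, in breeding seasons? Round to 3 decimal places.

2.787

lx·mx: 0, 5.4, 3.56, 4, 3.65, 3.15, 0.06 → R0 = 19.82
x·lx·mx: 0, 5.4, 7.12, 12, 14.6, 15.75, 0.36 → Σ = 55.23
T = 55.23 / 19.82 = 2.786579… → 2.787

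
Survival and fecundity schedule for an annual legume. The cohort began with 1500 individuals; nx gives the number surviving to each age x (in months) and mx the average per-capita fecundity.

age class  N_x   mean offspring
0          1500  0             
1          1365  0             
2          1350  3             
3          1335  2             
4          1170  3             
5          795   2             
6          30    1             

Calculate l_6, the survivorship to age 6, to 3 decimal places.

l_6 = n_6/n_0 = 30/1500 = 0.02 → 0.020

0.020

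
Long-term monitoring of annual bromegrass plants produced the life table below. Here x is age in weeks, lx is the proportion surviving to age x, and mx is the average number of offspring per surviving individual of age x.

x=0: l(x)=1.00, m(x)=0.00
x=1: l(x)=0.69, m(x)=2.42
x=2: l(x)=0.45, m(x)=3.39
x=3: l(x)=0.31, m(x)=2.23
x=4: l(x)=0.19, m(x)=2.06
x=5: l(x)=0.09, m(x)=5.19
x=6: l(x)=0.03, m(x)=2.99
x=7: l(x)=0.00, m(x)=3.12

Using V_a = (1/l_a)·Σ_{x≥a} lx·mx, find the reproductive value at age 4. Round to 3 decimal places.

lx·mx for x ≥ 4: 0.3914, 0.4671, 0.0897, 0 → sum = 0.9482
V_4 = 0.9482 / l_4 = 0.9482 / 0.19 = 4.990526… → 4.991

4.991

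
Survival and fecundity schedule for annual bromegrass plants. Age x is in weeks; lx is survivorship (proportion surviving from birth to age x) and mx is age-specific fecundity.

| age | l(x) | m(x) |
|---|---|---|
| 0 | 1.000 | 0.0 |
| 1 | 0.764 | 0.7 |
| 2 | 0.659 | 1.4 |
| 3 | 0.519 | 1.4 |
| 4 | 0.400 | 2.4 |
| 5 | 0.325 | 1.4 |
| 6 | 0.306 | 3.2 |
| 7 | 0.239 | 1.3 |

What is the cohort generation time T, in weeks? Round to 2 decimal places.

lx·mx: 0, 0.5348, 0.9226, 0.7266, 0.96, 0.455, 0.9792, 0.3107 → R0 = 4.8889
x·lx·mx: 0, 0.5348, 1.8452, 2.1798, 3.84, 2.275, 5.8752, 2.1749 → Σ = 18.7249
T = 18.7249 / 4.8889 = 3.830084… → 3.83

3.83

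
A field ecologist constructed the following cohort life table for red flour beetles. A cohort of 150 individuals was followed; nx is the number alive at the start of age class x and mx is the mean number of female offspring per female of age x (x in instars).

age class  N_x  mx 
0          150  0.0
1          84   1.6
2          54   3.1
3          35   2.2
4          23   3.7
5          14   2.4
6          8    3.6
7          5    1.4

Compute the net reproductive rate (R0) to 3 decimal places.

3.555

lx = nx/n0 = nx/150: 1, 0.56, 0.36, 0.23333…, 0.15333…, 0.09333…, 0.05333…, 0.03333…
lx·mx by age: 0, 0.896, 1.116, 0.513333…, 0.567333…, 0.224…, 0.192…, 0.046667…
R0 = Σ lx·mx = 3.555333… → 3.555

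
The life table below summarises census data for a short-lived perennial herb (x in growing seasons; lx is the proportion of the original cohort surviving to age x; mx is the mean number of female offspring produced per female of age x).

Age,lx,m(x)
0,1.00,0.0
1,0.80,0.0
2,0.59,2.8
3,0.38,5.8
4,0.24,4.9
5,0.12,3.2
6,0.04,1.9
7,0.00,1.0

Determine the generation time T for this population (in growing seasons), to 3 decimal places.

3.095

lx·mx: 0, 0, 1.652, 2.204, 1.176, 0.384, 0.076, 0 → R0 = 5.492
x·lx·mx: 0, 0, 3.304, 6.612, 4.704, 1.92, 0.456, 0 → Σ = 16.996
T = 16.996 / 5.492 = 3.094683… → 3.095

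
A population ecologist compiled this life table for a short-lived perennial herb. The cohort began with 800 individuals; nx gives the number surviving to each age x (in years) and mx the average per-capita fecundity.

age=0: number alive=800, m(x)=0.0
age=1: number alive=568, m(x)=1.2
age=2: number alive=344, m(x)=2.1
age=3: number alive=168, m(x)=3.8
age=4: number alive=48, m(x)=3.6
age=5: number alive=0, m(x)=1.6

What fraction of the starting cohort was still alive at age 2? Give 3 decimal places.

0.430

l_2 = n_2/n_0 = 344/800 = 0.43 → 0.430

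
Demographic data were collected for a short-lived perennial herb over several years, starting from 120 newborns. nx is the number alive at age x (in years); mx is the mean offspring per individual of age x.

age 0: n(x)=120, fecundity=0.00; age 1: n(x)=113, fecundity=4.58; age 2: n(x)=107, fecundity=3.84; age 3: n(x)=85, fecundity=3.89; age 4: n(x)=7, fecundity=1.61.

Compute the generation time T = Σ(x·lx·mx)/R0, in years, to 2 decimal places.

lx = nx/n0 = nx/120: 1, 0.94167…, 0.89167…, 0.70833…, 0.05833…
lx·mx: 0, 4.312833…, 3.424…, 2.755417…, 0.093917… → R0 = 10.586167…
x·lx·mx: 0, 4.312833…, 6.848…, 8.26625…, 0.375667… → Σ = 19.80275…
T = 19.80275… / 10.586167… = 1.870625… → 1.87

1.87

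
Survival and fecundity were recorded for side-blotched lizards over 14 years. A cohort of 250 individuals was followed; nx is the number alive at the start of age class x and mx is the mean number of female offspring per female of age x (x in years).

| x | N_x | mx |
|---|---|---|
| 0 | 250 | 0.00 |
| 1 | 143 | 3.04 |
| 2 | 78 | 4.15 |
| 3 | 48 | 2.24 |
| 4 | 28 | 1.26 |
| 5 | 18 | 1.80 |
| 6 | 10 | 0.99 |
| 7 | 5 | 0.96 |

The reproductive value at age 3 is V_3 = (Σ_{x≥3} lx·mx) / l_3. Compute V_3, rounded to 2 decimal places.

lx = nx/n0 = nx/250: 1, 0.572, 0.312, 0.192, 0.112, 0.072, 0.04, 0.02
lx·mx for x ≥ 3: 0.43008, 0.14112, 0.1296, 0.0396, 0.0192 → sum = 0.7596
V_3 = 0.7596 / l_3 = 0.7596 / 0.192 = 3.95625 → 3.96

3.96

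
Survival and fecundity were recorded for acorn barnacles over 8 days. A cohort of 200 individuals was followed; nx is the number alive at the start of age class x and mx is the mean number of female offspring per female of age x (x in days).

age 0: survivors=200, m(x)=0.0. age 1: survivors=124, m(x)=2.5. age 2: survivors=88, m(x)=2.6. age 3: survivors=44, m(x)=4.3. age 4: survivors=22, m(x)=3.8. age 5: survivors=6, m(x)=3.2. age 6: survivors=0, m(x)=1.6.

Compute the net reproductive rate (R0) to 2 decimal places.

lx = nx/n0 = nx/200: 1, 0.62, 0.44, 0.22, 0.11, 0.03, 0
lx·mx by age: 0, 1.55, 1.144, 0.946, 0.418, 0.096, 0
R0 = Σ lx·mx = 4.154 → 4.15

4.15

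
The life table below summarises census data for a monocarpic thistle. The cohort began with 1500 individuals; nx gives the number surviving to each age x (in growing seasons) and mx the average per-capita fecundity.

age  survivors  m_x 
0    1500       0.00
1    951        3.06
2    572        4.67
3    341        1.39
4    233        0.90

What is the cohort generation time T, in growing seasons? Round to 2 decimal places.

1.68

lx = nx/n0 = nx/1500: 1, 0.634, 0.38133…, 0.22733…, 0.15533…
lx·mx: 0, 1.94004, 1.780827…, 0.315993…, 0.1398… → R0 = 4.17666…
x·lx·mx: 0, 1.94004, 3.561653…, 0.94798…, 0.5592… → Σ = 7.008873…
T = 7.008873… / 4.17666… = 1.678105… → 1.68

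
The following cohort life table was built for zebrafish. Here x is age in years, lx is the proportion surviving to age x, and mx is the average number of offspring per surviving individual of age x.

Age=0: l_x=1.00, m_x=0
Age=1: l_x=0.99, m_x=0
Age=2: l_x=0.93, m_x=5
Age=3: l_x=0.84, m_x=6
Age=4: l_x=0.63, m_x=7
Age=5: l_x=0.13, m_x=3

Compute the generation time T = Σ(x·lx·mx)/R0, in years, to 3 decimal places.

lx·mx: 0, 0, 4.65, 5.04, 4.41, 0.39 → R0 = 14.49
x·lx·mx: 0, 0, 9.3, 15.12, 17.64, 1.95 → Σ = 44.01
T = 44.01 / 14.49 = 3.037267… → 3.037

3.037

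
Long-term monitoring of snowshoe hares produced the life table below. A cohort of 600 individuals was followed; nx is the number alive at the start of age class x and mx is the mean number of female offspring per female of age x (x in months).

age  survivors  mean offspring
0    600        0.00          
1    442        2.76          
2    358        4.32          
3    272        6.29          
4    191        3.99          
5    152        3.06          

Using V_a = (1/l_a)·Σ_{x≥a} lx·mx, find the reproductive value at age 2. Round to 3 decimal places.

12.527

lx = nx/n0 = nx/600: 1, 0.73667…, 0.59667…, 0.45333…, 0.31833…, 0.25333…
lx·mx for x ≥ 2: 2.5776…, 2.851467…, 1.27015…, 0.7752… → sum = 7.474417…
V_2 = 7.474417… / l_2 = 7.474417… / 0.596667… = 12.526955… → 12.527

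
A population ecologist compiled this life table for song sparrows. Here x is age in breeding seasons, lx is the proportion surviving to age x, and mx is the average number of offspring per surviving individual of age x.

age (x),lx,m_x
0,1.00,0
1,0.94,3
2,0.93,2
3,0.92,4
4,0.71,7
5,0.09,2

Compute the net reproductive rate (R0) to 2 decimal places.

13.51

lx·mx by age: 0, 2.82, 1.86, 3.68, 4.97, 0.18
R0 = Σ lx·mx = 13.51 → 13.51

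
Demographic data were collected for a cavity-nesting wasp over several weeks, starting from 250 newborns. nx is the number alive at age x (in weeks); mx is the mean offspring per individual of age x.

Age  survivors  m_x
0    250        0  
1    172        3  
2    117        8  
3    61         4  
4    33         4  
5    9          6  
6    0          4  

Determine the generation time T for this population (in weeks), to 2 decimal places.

lx = nx/n0 = nx/250: 1, 0.688, 0.468, 0.244, 0.132, 0.036, 0
lx·mx: 0, 2.064, 3.744, 0.976, 0.528, 0.216, 0 → R0 = 7.528
x·lx·mx: 0, 2.064, 7.488, 2.928, 2.112, 1.08, 0 → Σ = 15.672
T = 15.672 / 7.528 = 2.081828… → 2.08

2.08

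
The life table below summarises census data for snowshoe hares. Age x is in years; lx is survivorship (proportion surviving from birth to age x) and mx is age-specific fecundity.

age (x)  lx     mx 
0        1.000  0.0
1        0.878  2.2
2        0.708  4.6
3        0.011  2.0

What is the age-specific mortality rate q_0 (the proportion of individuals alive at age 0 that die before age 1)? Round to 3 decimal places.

0.122

q_0 = (l_0 − l_1) / l_0 = (1 − 0.878) / 1
     = 0.122 / 1 = 0.122 → 0.122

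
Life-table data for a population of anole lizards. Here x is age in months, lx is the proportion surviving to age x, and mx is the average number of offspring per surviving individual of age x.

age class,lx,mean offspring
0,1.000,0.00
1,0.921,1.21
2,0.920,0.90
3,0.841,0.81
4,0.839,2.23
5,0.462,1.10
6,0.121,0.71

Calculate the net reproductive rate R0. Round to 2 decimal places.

5.09

lx·mx by age: 0, 1.11441, 0.828, 0.68121, 1.87097, 0.5082, 0.08591
R0 = Σ lx·mx = 5.0887 → 5.09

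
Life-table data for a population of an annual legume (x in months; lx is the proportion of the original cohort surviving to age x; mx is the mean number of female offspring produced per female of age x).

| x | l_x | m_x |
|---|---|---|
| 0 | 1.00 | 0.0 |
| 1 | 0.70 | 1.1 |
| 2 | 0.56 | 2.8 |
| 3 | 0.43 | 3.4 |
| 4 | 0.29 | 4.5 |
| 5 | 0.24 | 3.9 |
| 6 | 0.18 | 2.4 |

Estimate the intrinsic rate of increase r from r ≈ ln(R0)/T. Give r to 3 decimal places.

0.582

R0 = Σ lx·mx = 0 + 0.77 + 1.568 + 1.462 + 1.305 + 0.936 + 0.432 = 6.473
Σ x·lx·mx = 20.784; T = 20.784/6.473 = 3.21088…
r ≈ ln(R0)/T = ln(6.473)/3.21088… = 0.58166… → 0.582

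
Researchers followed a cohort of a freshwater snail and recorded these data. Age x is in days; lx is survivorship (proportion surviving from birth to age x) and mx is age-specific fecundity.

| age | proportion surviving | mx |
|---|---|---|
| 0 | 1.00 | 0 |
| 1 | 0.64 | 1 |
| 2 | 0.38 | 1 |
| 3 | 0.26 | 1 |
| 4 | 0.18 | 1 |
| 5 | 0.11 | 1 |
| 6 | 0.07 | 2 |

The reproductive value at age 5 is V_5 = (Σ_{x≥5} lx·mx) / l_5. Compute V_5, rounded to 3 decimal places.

lx·mx for x ≥ 5: 0.11, 0.14 → sum = 0.25
V_5 = 0.25 / l_5 = 0.25 / 0.11 = 2.272727… → 2.273

2.273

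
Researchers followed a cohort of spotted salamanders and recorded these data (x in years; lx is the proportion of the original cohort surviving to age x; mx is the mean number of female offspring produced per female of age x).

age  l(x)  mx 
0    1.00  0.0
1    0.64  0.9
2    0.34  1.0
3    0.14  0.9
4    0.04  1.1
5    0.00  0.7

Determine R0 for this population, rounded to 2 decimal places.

lx·mx by age: 0, 0.576, 0.34, 0.126, 0.044, 0
R0 = Σ lx·mx = 1.086 → 1.09

1.09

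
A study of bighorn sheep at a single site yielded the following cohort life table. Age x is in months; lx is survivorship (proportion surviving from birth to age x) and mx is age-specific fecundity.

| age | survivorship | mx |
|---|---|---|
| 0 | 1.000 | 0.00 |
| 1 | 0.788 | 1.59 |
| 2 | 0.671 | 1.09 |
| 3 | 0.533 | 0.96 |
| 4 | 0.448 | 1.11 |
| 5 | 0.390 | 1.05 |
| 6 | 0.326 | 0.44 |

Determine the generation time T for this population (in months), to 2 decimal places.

lx·mx: 0, 1.25292, 0.73139, 0.51168, 0.49728, 0.4095, 0.14344 → R0 = 3.54621
x·lx·mx: 0, 1.25292, 1.46278, 1.53504, 1.98912, 2.0475, 0.86064 → Σ = 9.148
T = 9.148 / 3.54621 = 2.579655… → 2.58

2.58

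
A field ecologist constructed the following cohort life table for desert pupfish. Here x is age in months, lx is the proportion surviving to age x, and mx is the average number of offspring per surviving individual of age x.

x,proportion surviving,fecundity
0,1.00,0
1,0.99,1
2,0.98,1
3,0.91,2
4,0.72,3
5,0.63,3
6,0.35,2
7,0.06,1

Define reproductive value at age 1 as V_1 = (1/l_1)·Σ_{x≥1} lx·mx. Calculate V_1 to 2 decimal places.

lx·mx for x ≥ 1: 0.99, 0.98, 1.82, 2.16, 1.89, 0.7, 0.06 → sum = 8.6
V_1 = 8.6 / l_1 = 8.6 / 0.99 = 8.686869… → 8.69

8.69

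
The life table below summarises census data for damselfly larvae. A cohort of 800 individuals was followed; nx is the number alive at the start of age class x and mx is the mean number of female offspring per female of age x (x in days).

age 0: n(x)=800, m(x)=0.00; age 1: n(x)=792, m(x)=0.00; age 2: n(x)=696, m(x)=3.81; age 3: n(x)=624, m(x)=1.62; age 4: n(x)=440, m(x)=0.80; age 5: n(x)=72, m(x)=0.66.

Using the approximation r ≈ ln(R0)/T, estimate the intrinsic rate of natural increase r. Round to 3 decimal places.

lx = nx/n0 = nx/800: 1, 0.99, 0.87, 0.78, 0.55, 0.09
R0 = Σ lx·mx = 0 + 0 + 3.3147 + 1.2636 + 0.44 + 0.0594 = 5.0777
Σ x·lx·mx = 12.4772; T = 12.4772/5.0777 = 2.45725…
r ≈ ln(R0)/T = ln(5.0777)/2.45725… = 0.66125… → 0.661

0.661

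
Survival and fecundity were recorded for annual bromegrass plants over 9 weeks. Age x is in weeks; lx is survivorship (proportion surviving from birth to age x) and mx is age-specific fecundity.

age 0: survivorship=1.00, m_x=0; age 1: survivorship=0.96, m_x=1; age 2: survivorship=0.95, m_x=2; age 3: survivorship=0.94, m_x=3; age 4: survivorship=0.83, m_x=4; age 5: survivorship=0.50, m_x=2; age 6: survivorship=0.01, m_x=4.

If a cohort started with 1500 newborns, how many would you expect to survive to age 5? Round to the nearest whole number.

Expected survivors = N0 · l_5 = 1500 × 0.50 = 750 → 750

750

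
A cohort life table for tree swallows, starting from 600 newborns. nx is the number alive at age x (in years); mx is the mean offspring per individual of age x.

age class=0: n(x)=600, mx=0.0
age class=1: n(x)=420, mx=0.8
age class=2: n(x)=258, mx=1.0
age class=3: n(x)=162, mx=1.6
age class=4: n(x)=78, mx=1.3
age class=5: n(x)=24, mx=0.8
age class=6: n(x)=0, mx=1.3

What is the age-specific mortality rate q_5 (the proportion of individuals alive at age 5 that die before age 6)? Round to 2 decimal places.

lx = nx/n0 = nx/600: 1, 0.7, 0.43, 0.27, 0.13, 0.04, 0
q_5 = (l_5 − l_6) / l_5 = (0.04 − 0) / 0.04
     = 0.04 / 0.04 = 1 → 1.00

1.00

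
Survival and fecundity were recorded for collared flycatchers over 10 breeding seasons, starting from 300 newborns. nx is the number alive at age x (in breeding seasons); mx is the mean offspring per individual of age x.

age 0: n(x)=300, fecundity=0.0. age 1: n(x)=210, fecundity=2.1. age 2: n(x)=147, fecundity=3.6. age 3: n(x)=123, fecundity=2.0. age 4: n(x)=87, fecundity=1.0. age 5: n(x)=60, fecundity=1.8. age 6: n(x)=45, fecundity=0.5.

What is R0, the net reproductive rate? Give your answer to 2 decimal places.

4.78

lx = nx/n0 = nx/300: 1, 0.7, 0.49, 0.41, 0.29, 0.2, 0.15
lx·mx by age: 0, 1.47, 1.764, 0.82, 0.29, 0.36, 0.075
R0 = Σ lx·mx = 4.779 → 4.78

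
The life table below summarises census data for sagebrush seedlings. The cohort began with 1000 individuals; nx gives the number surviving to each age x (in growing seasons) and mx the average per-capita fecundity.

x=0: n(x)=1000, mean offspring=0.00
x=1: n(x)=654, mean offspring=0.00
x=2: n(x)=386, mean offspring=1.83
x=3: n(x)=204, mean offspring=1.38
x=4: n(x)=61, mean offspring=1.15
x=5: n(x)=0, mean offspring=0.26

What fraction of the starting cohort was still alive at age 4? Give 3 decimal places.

l_4 = n_4/n_0 = 61/1000 = 0.061 → 0.061

0.061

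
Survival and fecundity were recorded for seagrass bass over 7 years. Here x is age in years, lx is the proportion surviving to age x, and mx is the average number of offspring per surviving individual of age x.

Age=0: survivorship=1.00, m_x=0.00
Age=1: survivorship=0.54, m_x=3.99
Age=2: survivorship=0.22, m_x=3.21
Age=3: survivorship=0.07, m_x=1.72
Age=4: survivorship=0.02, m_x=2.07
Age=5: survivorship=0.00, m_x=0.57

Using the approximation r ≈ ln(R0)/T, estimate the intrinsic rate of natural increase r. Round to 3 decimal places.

R0 = Σ lx·mx = 0 + 2.1546 + 0.7062 + 0.1204 + 0.0414 + 0 = 3.0226
Σ x·lx·mx = 4.0938; T = 4.0938/3.0226 = 1.3544…
r ≈ ln(R0)/T = ln(3.0226)/1.3544… = 0.81669… → 0.817

0.817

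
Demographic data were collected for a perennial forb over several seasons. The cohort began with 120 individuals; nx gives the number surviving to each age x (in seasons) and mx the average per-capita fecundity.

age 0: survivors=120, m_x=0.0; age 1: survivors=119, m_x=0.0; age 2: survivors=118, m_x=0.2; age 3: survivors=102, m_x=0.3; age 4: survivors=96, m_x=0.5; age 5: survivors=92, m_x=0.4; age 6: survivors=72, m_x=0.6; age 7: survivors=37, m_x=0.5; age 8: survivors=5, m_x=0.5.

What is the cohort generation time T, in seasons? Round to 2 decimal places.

4.55

lx = nx/n0 = nx/120: 1, 0.99167…, 0.98333…, 0.85, 0.8, 0.76667…, 0.6, 0.30833…, 0.04167…
lx·mx: 0, 0, 0.196667…, 0.255, 0.4, 0.306667…, 0.36, 0.154167…, 0.020833… → R0 = 1.693333…
x·lx·mx: 0, 0, 0.393333…, 0.765, 1.6, 1.533333…, 2.16, 1.079167…, 0.166667… → Σ = 7.6975…
T = 7.6975… / 1.693333… = 4.545768… → 4.55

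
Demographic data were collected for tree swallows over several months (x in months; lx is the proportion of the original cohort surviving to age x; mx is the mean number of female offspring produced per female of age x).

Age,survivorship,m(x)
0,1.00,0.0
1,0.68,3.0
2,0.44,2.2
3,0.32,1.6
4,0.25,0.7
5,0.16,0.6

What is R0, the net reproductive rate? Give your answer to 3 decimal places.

3.791

lx·mx by age: 0, 2.04, 0.968, 0.512, 0.175, 0.096
R0 = Σ lx·mx = 3.791 → 3.791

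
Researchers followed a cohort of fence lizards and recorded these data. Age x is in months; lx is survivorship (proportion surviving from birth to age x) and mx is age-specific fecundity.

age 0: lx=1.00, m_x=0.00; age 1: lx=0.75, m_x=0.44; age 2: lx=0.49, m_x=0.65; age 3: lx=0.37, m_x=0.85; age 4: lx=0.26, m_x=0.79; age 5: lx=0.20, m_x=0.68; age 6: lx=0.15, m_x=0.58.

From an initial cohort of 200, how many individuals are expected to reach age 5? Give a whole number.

Expected survivors = N0 · l_5 = 200 × 0.20 = 40 → 40

40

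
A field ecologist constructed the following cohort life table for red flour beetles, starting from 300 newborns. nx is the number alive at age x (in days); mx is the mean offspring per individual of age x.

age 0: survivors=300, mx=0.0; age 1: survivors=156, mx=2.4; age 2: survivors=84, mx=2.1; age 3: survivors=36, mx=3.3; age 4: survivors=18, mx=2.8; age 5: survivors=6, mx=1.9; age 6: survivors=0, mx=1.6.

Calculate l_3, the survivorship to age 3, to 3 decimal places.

0.120

l_3 = n_3/n_0 = 36/300 = 0.12 → 0.120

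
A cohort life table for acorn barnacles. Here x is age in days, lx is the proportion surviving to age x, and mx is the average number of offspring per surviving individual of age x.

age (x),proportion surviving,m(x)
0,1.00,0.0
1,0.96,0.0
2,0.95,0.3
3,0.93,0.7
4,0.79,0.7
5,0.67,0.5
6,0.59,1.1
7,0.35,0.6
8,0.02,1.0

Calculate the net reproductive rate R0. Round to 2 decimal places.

2.70

lx·mx by age: 0, 0, 0.285, 0.651, 0.553, 0.335, 0.649, 0.21, 0.02
R0 = Σ lx·mx = 2.703 → 2.70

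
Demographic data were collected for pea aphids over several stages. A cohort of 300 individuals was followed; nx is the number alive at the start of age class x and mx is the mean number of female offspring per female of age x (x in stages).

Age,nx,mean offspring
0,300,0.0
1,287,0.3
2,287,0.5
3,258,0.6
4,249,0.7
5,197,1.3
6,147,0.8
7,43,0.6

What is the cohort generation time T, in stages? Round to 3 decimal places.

3.863

lx = nx/n0 = nx/300: 1, 0.95667…, 0.95667…, 0.86, 0.83, 0.65667…, 0.49, 0.14333…
lx·mx: 0, 0.287…, 0.478333…, 0.516, 0.581, 0.853667…, 0.392, 0.086… → R0 = 3.194…
x·lx·mx: 0, 0.287…, 0.956667…, 1.548, 2.324, 4.268333…, 2.352, 0.602… → Σ = 12.338…
T = 12.338… / 3.194… = 3.862868… → 3.863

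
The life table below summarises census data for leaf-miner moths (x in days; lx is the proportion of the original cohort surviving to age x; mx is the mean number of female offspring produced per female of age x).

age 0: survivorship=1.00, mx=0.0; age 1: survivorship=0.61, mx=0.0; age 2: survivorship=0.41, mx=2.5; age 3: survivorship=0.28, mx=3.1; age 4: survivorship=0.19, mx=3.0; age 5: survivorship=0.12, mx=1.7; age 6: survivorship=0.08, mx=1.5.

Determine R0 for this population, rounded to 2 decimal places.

lx·mx by age: 0, 0, 1.025, 0.868, 0.57, 0.204, 0.12
R0 = Σ lx·mx = 2.787 → 2.79

2.79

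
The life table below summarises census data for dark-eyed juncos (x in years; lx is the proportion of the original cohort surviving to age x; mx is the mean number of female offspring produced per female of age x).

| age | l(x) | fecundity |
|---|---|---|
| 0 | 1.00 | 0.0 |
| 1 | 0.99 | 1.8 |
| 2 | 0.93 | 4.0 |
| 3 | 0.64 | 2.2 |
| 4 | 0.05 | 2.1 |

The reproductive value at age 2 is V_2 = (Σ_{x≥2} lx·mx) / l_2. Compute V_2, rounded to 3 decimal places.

5.627

lx·mx for x ≥ 2: 3.72, 1.408, 0.105 → sum = 5.233
V_2 = 5.233 / l_2 = 5.233 / 0.93 = 5.626882… → 5.627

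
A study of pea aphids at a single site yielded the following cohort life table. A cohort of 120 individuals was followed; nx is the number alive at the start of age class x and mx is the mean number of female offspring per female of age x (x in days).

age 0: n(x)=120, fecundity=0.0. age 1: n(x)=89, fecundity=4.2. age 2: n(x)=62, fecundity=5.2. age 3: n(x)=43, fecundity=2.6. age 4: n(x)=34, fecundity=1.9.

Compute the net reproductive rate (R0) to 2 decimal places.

7.27

lx = nx/n0 = nx/120: 1, 0.74167…, 0.51667…, 0.35833…, 0.28333…
lx·mx by age: 0, 3.115…, 2.686667…, 0.931667…, 0.538333…
R0 = Σ lx·mx = 7.271667… → 7.27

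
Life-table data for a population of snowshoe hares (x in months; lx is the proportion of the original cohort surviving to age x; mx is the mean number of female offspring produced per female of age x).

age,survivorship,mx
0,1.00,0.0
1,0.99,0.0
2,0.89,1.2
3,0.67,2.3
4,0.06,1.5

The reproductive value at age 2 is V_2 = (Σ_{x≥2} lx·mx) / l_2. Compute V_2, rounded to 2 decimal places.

3.03

lx·mx for x ≥ 2: 1.068, 1.541, 0.09 → sum = 2.699
V_2 = 2.699 / l_2 = 2.699 / 0.89 = 3.032584… → 3.03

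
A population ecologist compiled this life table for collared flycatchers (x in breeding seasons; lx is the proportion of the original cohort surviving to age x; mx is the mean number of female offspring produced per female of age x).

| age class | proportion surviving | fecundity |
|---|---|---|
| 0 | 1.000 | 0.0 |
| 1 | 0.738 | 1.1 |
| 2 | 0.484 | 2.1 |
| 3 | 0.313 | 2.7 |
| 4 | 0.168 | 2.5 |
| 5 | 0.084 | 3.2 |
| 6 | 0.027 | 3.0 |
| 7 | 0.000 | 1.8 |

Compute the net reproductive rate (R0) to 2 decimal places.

lx·mx by age: 0, 0.8118, 1.0164, 0.8451, 0.42, 0.2688, 0.081, 0
R0 = Σ lx·mx = 3.4431 → 3.44

3.44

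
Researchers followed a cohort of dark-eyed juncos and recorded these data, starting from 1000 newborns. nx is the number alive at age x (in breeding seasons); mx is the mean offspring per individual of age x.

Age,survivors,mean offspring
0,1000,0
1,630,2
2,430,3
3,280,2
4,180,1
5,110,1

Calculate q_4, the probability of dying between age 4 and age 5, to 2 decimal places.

lx = nx/n0 = nx/1000: 1, 0.63, 0.43, 0.28, 0.18, 0.11
q_4 = (l_4 − l_5) / l_4 = (0.18 − 0.11) / 0.18
     = 0.07 / 0.18 = 0.388889… → 0.39

0.39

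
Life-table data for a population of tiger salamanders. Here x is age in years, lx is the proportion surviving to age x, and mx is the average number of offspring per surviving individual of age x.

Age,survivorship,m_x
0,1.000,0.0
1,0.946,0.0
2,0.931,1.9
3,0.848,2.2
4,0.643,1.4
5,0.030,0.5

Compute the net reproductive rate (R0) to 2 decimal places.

4.55

lx·mx by age: 0, 0, 1.7689, 1.8656, 0.9002, 0.015
R0 = Σ lx·mx = 4.5497 → 4.55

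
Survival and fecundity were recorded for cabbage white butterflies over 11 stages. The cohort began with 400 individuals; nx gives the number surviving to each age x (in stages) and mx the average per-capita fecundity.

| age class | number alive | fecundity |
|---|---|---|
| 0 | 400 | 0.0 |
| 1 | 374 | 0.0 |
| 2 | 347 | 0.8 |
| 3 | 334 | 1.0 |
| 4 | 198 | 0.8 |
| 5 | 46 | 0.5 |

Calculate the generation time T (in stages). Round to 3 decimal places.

2.908

lx = nx/n0 = nx/400: 1, 0.935, 0.8675, 0.835, 0.495, 0.115
lx·mx: 0, 0, 0.694, 0.835, 0.396, 0.0575 → R0 = 1.9825
x·lx·mx: 0, 0, 1.388, 2.505, 1.584, 0.2875 → Σ = 5.7645
T = 5.7645 / 1.9825 = 2.907692… → 2.908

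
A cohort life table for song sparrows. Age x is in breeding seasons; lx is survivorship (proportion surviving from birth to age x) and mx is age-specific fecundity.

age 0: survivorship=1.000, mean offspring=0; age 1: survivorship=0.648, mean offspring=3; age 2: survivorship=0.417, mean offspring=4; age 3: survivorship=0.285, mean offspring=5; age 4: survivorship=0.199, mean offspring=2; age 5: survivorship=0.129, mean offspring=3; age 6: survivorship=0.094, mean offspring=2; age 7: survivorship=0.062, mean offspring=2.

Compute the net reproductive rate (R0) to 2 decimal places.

6.13

lx·mx by age: 0, 1.944, 1.668, 1.425, 0.398, 0.387, 0.188, 0.124
R0 = Σ lx·mx = 6.134 → 6.13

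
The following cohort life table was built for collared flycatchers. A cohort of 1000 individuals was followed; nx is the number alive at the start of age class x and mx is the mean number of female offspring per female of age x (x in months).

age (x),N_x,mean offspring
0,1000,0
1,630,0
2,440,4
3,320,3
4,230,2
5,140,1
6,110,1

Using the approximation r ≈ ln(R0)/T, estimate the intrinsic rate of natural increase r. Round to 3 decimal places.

lx = nx/n0 = nx/1000: 1, 0.63, 0.44, 0.32, 0.23, 0.14, 0.11
R0 = Σ lx·mx = 0 + 0 + 1.76 + 0.96 + 0.46 + 0.14 + 0.11 = 3.43
Σ x·lx·mx = 9.6; T = 9.6/3.43 = 2.79883…
r ≈ ln(R0)/T = ln(3.43)/2.79883… = 0.44038… → 0.440

0.440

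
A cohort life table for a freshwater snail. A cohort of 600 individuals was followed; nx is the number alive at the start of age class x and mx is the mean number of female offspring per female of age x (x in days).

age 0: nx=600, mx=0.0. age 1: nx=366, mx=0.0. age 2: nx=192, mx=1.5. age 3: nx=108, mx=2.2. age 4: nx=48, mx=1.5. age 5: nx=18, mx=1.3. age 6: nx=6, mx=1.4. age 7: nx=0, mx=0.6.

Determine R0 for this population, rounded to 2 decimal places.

1.05

lx = nx/n0 = nx/600: 1, 0.61, 0.32, 0.18, 0.08, 0.03, 0.01, 0
lx·mx by age: 0, 0, 0.48, 0.396, 0.12, 0.039, 0.014, 0
R0 = Σ lx·mx = 1.049 → 1.05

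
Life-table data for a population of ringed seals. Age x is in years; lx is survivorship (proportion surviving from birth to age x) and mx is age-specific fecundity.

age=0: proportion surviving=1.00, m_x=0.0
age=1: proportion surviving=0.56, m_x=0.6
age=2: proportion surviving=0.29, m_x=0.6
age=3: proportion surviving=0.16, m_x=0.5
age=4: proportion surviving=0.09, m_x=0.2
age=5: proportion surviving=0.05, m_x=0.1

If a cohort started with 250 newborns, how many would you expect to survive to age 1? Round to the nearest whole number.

Expected survivors = N0 · l_1 = 250 × 0.56 = 140 → 140

140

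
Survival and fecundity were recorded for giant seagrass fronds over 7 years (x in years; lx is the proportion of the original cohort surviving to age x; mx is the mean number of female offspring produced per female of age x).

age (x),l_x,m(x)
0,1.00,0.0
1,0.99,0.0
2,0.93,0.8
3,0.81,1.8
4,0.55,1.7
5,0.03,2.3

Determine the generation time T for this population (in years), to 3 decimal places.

3.103

lx·mx: 0, 0, 0.744, 1.458, 0.935, 0.069 → R0 = 3.206
x·lx·mx: 0, 0, 1.488, 4.374, 3.74, 0.345 → Σ = 9.947
T = 9.947 / 3.206 = 3.10262… → 3.103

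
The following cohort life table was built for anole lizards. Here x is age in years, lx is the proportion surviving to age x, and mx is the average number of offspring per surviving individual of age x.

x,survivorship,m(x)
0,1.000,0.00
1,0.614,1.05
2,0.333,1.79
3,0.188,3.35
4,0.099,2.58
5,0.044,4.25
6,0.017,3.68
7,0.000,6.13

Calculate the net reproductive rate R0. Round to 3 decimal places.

lx·mx by age: 0, 0.6447, 0.59607, 0.6298, 0.25542, 0.187, 0.06256, 0
R0 = Σ lx·mx = 2.37555 → 2.376

2.376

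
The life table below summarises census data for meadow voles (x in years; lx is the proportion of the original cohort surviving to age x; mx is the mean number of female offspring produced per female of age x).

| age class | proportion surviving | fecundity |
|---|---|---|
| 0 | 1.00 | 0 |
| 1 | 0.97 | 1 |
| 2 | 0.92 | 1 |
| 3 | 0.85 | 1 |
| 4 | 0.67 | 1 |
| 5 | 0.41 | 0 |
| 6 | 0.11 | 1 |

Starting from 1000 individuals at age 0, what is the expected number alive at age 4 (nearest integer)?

Expected survivors = N0 · l_4 = 1000 × 0.67 = 670 → 670

670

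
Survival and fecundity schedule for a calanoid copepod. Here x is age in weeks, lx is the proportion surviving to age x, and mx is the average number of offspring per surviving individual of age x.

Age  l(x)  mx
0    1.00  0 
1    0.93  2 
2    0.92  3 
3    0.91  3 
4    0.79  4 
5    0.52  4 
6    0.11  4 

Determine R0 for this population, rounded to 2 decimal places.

13.03

lx·mx by age: 0, 1.86, 2.76, 2.73, 3.16, 2.08, 0.44
R0 = Σ lx·mx = 13.03 → 13.03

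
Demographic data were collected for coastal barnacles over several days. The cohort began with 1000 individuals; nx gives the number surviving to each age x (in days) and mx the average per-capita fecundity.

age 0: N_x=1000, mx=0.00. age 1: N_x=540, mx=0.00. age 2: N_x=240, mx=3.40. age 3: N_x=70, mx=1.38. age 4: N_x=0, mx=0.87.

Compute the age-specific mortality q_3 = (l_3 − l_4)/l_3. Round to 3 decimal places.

1.000

lx = nx/n0 = nx/1000: 1, 0.54, 0.24, 0.07, 0
q_3 = (l_3 − l_4) / l_3 = (0.07 − 0) / 0.07
     = 0.07 / 0.07 = 1 → 1.000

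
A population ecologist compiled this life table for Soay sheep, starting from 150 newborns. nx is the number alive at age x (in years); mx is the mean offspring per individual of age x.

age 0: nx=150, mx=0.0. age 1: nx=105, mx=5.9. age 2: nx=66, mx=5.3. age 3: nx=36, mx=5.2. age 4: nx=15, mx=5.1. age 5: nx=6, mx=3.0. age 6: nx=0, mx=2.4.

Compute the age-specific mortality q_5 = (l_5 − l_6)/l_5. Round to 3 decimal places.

lx = nx/n0 = nx/150: 1, 0.7, 0.44, 0.24, 0.1, 0.04, 0
q_5 = (l_5 − l_6) / l_5 = (0.04 − 0) / 0.04
     = 0.04 / 0.04 = 1 → 1.000

1.000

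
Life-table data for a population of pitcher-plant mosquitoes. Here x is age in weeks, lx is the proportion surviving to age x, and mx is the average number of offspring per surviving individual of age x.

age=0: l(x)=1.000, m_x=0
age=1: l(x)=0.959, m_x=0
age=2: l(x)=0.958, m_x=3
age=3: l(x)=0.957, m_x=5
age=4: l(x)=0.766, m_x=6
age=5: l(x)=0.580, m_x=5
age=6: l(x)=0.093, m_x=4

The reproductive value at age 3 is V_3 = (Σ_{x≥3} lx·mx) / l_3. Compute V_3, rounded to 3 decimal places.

13.222

lx·mx for x ≥ 3: 4.785, 4.596, 2.9, 0.372 → sum = 12.653
V_3 = 12.653 / l_3 = 12.653 / 0.957 = 13.221526… → 13.222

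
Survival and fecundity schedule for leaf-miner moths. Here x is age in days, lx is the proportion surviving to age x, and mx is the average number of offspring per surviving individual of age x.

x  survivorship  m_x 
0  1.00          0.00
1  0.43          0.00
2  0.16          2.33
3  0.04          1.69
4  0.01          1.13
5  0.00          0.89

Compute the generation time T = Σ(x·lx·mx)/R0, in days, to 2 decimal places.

lx·mx: 0, 0, 0.3728, 0.0676, 0.0113, 0 → R0 = 0.4517
x·lx·mx: 0, 0, 0.7456, 0.2028, 0.0452, 0 → Σ = 0.9936
T = 0.9936 / 0.4517 = 2.19969… → 2.20

2.20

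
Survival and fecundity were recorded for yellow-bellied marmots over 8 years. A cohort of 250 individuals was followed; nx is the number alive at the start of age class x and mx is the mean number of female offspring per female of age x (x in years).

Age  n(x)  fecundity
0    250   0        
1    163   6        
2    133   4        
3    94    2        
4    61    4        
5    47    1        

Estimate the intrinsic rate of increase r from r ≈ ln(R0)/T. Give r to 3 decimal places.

1.081

lx = nx/n0 = nx/250: 1, 0.652, 0.532, 0.376, 0.244, 0.188
R0 = Σ lx·mx = 0 + 3.912 + 2.128 + 0.752 + 0.976 + 0.188 = 7.956
Σ x·lx·mx = 15.268; T = 15.268/7.956 = 1.91905…
r ≈ ln(R0)/T = ln(7.956)/1.91905… = 1.0807… → 1.081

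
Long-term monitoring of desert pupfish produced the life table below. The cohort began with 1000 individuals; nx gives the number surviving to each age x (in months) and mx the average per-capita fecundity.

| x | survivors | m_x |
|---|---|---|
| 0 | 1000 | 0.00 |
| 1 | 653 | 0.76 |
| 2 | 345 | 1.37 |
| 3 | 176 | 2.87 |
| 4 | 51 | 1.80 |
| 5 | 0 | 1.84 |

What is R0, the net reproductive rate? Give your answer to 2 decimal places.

lx = nx/n0 = nx/1000: 1, 0.653, 0.345, 0.176, 0.051, 0
lx·mx by age: 0, 0.49628, 0.47265, 0.50512, 0.0918, 0
R0 = Σ lx·mx = 1.56585 → 1.57

1.57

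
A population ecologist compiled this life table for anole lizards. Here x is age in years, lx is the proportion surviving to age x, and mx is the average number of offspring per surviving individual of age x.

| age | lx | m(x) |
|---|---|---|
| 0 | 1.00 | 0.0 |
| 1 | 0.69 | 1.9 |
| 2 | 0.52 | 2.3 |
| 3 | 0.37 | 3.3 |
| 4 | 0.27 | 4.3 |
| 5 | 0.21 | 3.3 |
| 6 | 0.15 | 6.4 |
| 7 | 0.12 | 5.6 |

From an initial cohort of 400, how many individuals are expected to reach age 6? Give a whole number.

Expected survivors = N0 · l_6 = 400 × 0.15 = 60 → 60

60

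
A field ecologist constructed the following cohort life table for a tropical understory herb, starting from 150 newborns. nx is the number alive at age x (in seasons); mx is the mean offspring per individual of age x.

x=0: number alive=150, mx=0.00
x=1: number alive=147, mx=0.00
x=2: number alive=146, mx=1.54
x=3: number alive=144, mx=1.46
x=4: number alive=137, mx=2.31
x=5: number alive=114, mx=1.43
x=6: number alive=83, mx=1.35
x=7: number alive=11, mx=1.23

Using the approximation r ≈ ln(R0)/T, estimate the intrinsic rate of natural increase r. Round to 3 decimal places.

0.513

lx = nx/n0 = nx/150: 1, 0.98, 0.97333…, 0.96, 0.91333…, 0.76, 0.55333…, 0.07333…
R0 = Σ lx·mx = 0 + 0 + 1.49893… + 1.4016 + 2.1098… + 1.0868 + 0.747… + 0.0902… = 6.934333…
Σ x·lx·mx = 26.189267…; T = 26.189267…/6.934333… = 3.77675…
r ≈ ln(R0)/T = ln(6.934333…)/3.77675… = 0.51274… → 0.513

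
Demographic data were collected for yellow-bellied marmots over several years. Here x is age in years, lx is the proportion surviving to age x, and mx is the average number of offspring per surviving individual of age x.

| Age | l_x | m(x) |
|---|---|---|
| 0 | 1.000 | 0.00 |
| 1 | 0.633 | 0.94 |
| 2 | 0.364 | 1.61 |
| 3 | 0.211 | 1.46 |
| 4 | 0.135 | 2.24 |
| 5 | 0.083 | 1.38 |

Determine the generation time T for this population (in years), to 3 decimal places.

2.347

lx·mx: 0, 0.59502, 0.58604, 0.30806, 0.3024, 0.11454 → R0 = 1.90606
x·lx·mx: 0, 0.59502, 1.17208, 0.92418, 1.2096, 0.5727 → Σ = 4.47358
T = 4.47358 / 1.90606 = 2.34703… → 2.347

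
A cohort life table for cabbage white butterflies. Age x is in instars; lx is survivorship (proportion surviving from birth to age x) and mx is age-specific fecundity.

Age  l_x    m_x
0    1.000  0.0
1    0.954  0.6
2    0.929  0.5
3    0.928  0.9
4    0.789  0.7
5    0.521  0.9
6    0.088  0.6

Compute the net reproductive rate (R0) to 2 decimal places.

lx·mx by age: 0, 0.5724, 0.4645, 0.8352, 0.5523, 0.4689, 0.0528
R0 = Σ lx·mx = 2.9461 → 2.95

2.95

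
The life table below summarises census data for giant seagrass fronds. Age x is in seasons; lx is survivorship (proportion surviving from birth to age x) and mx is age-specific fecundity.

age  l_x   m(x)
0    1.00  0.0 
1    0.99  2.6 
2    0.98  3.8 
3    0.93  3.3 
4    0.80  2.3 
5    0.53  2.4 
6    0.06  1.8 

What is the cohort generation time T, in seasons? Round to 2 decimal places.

lx·mx: 0, 2.574, 3.724, 3.069, 1.84, 1.272, 0.108 → R0 = 12.587
x·lx·mx: 0, 2.574, 7.448, 9.207, 7.36, 6.36, 0.648 → Σ = 33.597
T = 33.597 / 12.587 = 2.669182… → 2.67

2.67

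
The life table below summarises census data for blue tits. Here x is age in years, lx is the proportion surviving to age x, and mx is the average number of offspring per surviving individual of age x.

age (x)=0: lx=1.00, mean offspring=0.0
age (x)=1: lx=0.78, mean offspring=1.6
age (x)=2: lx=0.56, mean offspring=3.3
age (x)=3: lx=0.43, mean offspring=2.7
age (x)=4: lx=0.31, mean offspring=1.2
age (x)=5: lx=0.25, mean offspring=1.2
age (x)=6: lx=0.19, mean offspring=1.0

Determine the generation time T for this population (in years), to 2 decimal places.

2.45

lx·mx: 0, 1.248, 1.848, 1.161, 0.372, 0.3, 0.19 → R0 = 5.119
x·lx·mx: 0, 1.248, 3.696, 3.483, 1.488, 1.5, 1.14 → Σ = 12.555
T = 12.555 / 5.119 = 2.452627… → 2.45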